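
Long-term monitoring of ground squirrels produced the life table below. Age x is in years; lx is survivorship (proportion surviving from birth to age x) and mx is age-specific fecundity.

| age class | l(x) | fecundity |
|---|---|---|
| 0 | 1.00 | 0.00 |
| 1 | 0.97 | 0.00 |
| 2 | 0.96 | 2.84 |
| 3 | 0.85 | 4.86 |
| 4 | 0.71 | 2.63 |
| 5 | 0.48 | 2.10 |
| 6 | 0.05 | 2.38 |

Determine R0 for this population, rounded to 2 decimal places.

9.85

lx·mx by age: 0, 0, 2.7264, 4.131, 1.8673, 1.008, 0.119
R0 = Σ lx·mx = 9.8517 → 9.85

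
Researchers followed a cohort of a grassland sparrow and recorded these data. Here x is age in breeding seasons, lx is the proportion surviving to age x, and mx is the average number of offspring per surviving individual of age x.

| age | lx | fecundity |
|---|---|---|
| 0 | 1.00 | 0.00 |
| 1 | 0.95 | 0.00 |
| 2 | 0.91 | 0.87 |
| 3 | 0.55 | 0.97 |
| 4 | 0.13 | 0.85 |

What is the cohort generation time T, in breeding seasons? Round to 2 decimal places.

lx·mx: 0, 0, 0.7917, 0.5335, 0.1105 → R0 = 1.4357
x·lx·mx: 0, 0, 1.5834, 1.6005, 0.442 → Σ = 3.6259
T = 3.6259 / 1.4357 = 2.525528… → 2.53

2.53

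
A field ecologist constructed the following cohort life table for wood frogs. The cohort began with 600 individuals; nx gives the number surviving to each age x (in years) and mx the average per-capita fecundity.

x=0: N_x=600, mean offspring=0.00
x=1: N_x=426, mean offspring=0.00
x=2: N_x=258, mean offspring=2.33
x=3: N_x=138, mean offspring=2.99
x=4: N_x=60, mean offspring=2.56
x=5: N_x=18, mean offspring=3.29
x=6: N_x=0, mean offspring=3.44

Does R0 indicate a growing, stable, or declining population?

growing

lx = nx/n0 = nx/600: 1, 0.71, 0.43, 0.23, 0.1, 0.03, 0
R0 = Σ lx·mx = 0 + 0 + 1.0019 + 0.6877 + 0.256 + 0.0987 + 0 = 2.0443
R0 > 1, so the population is growing.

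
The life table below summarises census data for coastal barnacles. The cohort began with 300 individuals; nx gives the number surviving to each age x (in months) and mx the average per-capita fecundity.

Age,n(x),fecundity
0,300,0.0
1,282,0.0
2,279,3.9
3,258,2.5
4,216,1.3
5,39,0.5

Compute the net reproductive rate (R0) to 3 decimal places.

6.778

lx = nx/n0 = nx/300: 1, 0.94, 0.93, 0.86, 0.72, 0.13
lx·mx by age: 0, 0, 3.627, 2.15, 0.936, 0.065
R0 = Σ lx·mx = 6.778 → 6.778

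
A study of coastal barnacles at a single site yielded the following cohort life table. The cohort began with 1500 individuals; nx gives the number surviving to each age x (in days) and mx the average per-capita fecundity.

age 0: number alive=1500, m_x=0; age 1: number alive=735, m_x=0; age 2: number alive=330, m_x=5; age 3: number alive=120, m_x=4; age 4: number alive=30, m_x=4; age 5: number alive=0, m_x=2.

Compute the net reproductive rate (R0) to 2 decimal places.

lx = nx/n0 = nx/1500: 1, 0.49, 0.22, 0.08, 0.02, 0
lx·mx by age: 0, 0, 1.1, 0.32, 0.08, 0
R0 = Σ lx·mx = 1.5 → 1.50

1.50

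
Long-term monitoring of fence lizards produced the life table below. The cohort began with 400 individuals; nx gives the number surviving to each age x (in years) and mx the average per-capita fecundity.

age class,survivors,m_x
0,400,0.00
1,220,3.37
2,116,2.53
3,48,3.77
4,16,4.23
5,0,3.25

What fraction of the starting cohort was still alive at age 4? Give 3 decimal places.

l_4 = n_4/n_0 = 16/400 = 0.04 → 0.040

0.040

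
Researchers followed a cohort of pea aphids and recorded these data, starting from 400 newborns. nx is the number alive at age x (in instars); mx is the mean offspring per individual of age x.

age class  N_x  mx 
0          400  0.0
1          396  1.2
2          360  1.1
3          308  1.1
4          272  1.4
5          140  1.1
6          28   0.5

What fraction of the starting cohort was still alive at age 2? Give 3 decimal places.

l_2 = n_2/n_0 = 360/400 = 0.9 → 0.900

0.900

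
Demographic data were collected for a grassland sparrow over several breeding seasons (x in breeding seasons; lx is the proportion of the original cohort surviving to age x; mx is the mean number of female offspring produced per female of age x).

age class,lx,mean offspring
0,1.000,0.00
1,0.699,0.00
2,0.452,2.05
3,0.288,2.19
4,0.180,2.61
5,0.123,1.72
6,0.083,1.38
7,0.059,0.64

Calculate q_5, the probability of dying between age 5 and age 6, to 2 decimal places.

0.33

q_5 = (l_5 − l_6) / l_5 = (0.123 − 0.083) / 0.123
     = 0.04 / 0.123 = 0.325203… → 0.33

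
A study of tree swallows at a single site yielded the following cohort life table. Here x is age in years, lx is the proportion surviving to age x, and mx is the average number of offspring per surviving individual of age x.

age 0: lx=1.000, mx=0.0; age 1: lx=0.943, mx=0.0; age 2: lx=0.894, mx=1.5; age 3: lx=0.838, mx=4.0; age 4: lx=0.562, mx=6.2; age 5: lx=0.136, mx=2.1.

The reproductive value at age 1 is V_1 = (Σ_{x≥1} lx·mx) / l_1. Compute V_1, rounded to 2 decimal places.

lx·mx for x ≥ 1: 0, 1.341, 3.352, 3.4844, 0.2856 → sum = 8.463
V_1 = 8.463 / l_1 = 8.463 / 0.943 = 8.974549… → 8.97

8.97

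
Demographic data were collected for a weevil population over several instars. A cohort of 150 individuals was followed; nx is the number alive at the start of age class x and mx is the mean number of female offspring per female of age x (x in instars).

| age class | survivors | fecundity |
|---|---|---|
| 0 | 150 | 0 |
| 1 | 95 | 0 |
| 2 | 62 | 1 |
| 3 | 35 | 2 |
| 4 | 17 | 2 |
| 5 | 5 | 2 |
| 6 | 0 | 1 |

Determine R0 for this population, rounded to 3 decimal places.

lx = nx/n0 = nx/150: 1, 0.63333…, 0.41333…, 0.23333…, 0.11333…, 0.03333…, 0
lx·mx by age: 0, 0, 0.413333…, 0.466667…, 0.226667…, 0.066667…, 0
R0 = Σ lx·mx = 1.173333… → 1.173

1.173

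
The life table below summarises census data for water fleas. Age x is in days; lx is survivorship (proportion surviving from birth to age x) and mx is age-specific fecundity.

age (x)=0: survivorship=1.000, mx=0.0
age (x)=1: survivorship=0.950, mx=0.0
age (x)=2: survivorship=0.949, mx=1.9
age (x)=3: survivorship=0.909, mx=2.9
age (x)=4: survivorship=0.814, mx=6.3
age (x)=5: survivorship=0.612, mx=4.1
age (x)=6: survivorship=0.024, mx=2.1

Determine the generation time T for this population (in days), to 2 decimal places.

lx·mx: 0, 0, 1.8031, 2.6361, 5.1282, 2.5092, 0.0504 → R0 = 12.127
x·lx·mx: 0, 0, 3.6062, 7.9083, 20.5128, 12.546, 0.3024 → Σ = 44.8757
T = 44.8757 / 12.127 = 3.700478… → 3.70

3.70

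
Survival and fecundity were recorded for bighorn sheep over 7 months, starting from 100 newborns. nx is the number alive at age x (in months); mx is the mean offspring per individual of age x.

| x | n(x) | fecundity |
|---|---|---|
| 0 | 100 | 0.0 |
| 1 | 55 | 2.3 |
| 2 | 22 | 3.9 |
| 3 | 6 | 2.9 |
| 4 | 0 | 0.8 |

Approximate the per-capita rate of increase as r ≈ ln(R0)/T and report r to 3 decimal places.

0.545

lx = nx/n0 = nx/100: 1, 0.55, 0.22, 0.06, 0
R0 = Σ lx·mx = 0 + 1.265 + 0.858 + 0.174 + 0 = 2.297
Σ x·lx·mx = 3.503; T = 3.503/2.297 = 1.52503…
r ≈ ln(R0)/T = ln(2.297)/1.52503… = 0.5453… → 0.545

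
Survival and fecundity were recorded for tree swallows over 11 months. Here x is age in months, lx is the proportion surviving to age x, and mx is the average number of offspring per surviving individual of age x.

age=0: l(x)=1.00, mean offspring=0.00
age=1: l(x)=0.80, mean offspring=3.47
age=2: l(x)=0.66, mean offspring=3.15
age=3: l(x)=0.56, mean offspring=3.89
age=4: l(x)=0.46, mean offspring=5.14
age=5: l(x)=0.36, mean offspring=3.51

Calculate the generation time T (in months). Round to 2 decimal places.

lx·mx: 0, 2.776, 2.079, 2.1784, 2.3644, 1.2636 → R0 = 10.6614
x·lx·mx: 0, 2.776, 4.158, 6.5352, 9.4576, 6.318 → Σ = 29.2448
T = 29.2448 / 10.6614 = 2.743054… → 2.74

2.74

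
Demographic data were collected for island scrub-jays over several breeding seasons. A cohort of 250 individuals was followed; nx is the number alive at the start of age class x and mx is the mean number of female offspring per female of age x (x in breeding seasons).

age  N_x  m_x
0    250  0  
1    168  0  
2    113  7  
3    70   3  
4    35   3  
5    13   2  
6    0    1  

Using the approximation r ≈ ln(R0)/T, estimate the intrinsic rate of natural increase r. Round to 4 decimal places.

lx = nx/n0 = nx/250: 1, 0.672, 0.452, 0.28, 0.14, 0.052, 0
R0 = Σ lx·mx = 0 + 0 + 3.164 + 0.84 + 0.42 + 0.104 + 0 = 4.528
Σ x·lx·mx = 11.048; T = 11.048/4.528 = 2.43993…
r ≈ ln(R0)/T = ln(4.528)/2.43993… = 0.618985… → 0.6190

0.6190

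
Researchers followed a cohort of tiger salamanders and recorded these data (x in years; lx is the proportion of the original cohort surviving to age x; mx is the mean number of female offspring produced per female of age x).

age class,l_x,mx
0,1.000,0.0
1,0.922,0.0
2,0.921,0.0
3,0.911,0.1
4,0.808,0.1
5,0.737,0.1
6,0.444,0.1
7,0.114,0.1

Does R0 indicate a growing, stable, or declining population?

R0 = Σ lx·mx = 0 + 0 + 0 + 0.0911 + 0.0808 + 0.0737 + 0.0444 + 0.0114 = 0.3014
R0 < 1, so the population is declining.

declining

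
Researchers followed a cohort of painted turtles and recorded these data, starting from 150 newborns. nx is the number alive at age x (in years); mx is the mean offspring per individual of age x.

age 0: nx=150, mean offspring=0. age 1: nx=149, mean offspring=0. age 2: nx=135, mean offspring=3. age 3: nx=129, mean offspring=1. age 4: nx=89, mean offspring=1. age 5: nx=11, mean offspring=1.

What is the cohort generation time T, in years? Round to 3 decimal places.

lx = nx/n0 = nx/150: 1, 0.99333…, 0.9, 0.86, 0.59333…, 0.07333…
lx·mx: 0, 0, 2.7, 0.86, 0.593333…, 0.073333… → R0 = 4.226667…
x·lx·mx: 0, 0, 5.4, 2.58, 2.373333…, 0.366667… → Σ = 10.72…
T = 10.72… / 4.226667… = 2.536278… → 2.536

2.536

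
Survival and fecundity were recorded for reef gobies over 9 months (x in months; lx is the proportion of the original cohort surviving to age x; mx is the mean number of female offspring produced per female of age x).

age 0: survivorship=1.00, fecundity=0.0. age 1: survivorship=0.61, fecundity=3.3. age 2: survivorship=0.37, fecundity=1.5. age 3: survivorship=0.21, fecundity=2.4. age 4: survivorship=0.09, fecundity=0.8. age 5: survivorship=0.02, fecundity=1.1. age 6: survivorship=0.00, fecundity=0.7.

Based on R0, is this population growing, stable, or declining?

R0 = Σ lx·mx = 0 + 2.013 + 0.555 + 0.504 + 0.072 + 0.022 + 0 = 3.166
R0 > 1, so the population is growing.

growing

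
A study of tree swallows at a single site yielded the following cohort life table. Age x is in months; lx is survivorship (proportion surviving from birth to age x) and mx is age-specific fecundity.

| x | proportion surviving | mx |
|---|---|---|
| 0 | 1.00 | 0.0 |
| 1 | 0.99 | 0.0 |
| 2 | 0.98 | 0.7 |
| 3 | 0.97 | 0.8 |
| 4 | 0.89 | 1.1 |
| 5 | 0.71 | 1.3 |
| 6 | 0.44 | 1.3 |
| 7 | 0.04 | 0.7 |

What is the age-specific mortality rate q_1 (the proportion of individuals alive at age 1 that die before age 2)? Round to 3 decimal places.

0.010

q_1 = (l_1 − l_2) / l_1 = (0.99 − 0.98) / 0.99
     = 0.01 / 0.99 = 0.010101… → 0.010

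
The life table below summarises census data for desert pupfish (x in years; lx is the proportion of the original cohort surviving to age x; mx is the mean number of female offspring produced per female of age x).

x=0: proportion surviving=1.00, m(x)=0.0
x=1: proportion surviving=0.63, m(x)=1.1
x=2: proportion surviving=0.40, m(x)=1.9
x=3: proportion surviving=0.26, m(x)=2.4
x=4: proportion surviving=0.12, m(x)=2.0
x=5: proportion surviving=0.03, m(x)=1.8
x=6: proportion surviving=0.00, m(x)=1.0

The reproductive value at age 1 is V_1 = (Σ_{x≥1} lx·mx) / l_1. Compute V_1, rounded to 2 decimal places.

lx·mx for x ≥ 1: 0.693, 0.76, 0.624, 0.24, 0.054, 0 → sum = 2.371
V_1 = 2.371 / l_1 = 2.371 / 0.63 = 3.763492… → 3.76

3.76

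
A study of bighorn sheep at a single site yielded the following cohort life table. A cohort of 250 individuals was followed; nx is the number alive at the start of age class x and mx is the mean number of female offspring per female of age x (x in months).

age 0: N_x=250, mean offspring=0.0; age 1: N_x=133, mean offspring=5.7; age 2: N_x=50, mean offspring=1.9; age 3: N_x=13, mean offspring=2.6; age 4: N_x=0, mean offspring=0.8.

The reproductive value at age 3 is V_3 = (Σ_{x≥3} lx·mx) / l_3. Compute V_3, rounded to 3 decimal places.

lx = nx/n0 = nx/250: 1, 0.532, 0.2, 0.052, 0
lx·mx for x ≥ 3: 0.1352, 0 → sum = 0.1352
V_3 = 0.1352 / l_3 = 0.1352 / 0.052 = 2.6 → 2.600

2.600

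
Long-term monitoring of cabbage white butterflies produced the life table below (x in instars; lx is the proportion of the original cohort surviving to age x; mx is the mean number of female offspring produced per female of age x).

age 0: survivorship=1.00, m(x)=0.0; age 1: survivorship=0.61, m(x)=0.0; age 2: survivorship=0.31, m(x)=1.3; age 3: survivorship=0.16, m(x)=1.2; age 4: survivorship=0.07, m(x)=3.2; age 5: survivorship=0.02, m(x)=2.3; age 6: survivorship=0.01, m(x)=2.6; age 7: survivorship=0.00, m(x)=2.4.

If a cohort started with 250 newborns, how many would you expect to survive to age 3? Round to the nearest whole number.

40

Expected survivors = N0 · l_3 = 250 × 0.16 = 40 → 40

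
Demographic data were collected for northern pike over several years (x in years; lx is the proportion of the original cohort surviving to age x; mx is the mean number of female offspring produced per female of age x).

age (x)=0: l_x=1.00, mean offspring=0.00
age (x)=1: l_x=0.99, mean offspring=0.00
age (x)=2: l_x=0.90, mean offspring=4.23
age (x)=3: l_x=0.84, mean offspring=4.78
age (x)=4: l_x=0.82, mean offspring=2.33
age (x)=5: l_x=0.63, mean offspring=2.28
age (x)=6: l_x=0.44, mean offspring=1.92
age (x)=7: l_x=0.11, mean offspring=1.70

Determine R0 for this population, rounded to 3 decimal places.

12.201

lx·mx by age: 0, 0, 3.807, 4.0152, 1.9106, 1.4364, 0.8448, 0.187
R0 = Σ lx·mx = 12.201 → 12.201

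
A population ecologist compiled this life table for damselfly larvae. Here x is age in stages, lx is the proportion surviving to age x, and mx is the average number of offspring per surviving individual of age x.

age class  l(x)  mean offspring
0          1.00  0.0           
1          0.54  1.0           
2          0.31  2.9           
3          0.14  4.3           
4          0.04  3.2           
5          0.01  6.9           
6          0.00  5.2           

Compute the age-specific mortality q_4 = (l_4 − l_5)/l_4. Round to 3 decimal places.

0.750

q_4 = (l_4 − l_5) / l_4 = (0.04 − 0.01) / 0.04
     = 0.03 / 0.04 = 0.75 → 0.750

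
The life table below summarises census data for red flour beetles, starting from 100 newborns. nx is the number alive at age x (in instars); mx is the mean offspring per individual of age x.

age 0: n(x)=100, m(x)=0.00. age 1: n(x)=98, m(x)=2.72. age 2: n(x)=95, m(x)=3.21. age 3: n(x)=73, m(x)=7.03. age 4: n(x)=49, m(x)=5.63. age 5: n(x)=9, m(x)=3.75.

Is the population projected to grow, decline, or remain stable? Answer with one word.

growing

lx = nx/n0 = nx/100: 1, 0.98, 0.95, 0.73, 0.49, 0.09
R0 = Σ lx·mx = 0 + 2.6656 + 3.0495 + 5.1319 + 2.7587 + 0.3375 = 13.9432
R0 > 1, so the population is growing.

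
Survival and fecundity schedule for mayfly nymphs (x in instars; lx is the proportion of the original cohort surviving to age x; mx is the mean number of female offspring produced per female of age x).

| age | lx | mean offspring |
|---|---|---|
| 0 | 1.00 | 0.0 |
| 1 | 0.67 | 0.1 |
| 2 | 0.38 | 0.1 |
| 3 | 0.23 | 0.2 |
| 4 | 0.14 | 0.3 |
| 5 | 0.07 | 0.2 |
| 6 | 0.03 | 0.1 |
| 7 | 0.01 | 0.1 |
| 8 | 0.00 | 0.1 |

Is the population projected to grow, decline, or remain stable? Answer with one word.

declining

R0 = Σ lx·mx = 0 + 0.067 + 0.038 + 0.046 + 0.042 + 0.014 + 0.003 + 0.001 + 0 = 0.211
R0 < 1, so the population is declining.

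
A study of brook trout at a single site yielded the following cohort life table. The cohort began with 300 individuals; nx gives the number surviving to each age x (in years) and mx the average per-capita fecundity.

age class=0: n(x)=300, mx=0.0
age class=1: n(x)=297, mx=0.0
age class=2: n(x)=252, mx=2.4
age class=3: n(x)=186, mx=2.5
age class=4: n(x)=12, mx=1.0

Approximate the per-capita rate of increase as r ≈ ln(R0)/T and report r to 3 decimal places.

lx = nx/n0 = nx/300: 1, 0.99, 0.84, 0.62, 0.04
R0 = Σ lx·mx = 0 + 0 + 2.016 + 1.55 + 0.04 = 3.606
Σ x·lx·mx = 8.842; T = 8.842/3.606 = 2.45202…
r ≈ ln(R0)/T = ln(3.606)/2.45202… = 0.52308… → 0.523

0.523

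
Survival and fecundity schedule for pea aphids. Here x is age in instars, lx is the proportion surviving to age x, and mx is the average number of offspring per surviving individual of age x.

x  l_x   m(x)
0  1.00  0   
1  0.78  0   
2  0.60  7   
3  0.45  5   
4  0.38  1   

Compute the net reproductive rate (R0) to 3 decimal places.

lx·mx by age: 0, 0, 4.2, 2.25, 0.38
R0 = Σ lx·mx = 6.83 → 6.830

6.830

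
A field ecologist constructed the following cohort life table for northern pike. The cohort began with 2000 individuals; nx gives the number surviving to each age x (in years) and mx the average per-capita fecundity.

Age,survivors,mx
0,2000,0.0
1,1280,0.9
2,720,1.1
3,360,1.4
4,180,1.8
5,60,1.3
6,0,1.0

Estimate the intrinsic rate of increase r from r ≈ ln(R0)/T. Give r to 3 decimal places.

0.170

lx = nx/n0 = nx/2000: 1, 0.64, 0.36, 0.18, 0.09, 0.03, 0
R0 = Σ lx·mx = 0 + 0.576 + 0.396 + 0.252 + 0.162 + 0.039 + 0 = 1.425
Σ x·lx·mx = 2.967; T = 2.967/1.425 = 2.08211…
r ≈ ln(R0)/T = ln(1.425)/2.08211… = 0.1701… → 0.170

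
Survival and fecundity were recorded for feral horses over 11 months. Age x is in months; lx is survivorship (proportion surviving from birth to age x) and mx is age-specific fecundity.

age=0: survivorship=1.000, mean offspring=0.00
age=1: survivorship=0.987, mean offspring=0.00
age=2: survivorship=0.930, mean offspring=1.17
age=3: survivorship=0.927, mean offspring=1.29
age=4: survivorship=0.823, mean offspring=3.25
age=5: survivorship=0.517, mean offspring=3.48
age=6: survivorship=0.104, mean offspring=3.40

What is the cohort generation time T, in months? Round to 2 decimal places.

3.88

lx·mx: 0, 0, 1.0881, 1.19583, 2.67475, 1.79916, 0.3536 → R0 = 7.11144
x·lx·mx: 0, 0, 2.1762, 3.58749, 10.699, 8.9958, 2.1216 → Σ = 27.58009
T = 27.58009 / 7.11144 = 3.878271… → 3.88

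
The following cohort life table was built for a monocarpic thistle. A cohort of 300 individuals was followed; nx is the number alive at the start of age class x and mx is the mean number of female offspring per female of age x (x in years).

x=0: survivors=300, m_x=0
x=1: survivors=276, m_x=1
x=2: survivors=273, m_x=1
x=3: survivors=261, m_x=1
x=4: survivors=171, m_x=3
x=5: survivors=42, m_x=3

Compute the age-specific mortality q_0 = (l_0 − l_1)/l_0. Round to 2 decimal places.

lx = nx/n0 = nx/300: 1, 0.92, 0.91, 0.87, 0.57, 0.14
q_0 = (l_0 − l_1) / l_0 = (1 − 0.92) / 1
     = 0.08 / 1 = 0.08 → 0.08

0.08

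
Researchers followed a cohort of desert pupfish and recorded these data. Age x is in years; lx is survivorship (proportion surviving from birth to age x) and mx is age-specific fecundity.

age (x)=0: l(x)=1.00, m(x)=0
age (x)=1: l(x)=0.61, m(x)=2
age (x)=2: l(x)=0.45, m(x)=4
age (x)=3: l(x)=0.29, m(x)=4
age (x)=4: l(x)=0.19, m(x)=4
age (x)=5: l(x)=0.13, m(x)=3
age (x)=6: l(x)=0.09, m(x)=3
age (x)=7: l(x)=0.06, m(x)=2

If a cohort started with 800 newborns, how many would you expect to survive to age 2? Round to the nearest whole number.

Expected survivors = N0 · l_2 = 800 × 0.45 = 360 → 360

360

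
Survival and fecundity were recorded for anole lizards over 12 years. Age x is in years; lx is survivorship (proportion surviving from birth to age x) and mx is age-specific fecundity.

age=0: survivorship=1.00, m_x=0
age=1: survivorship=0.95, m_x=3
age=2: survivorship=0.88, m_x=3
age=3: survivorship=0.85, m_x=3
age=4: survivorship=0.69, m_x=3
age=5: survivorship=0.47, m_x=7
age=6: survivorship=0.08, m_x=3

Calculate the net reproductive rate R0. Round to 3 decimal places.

13.640

lx·mx by age: 0, 2.85, 2.64, 2.55, 2.07, 3.29, 0.24
R0 = Σ lx·mx = 13.64 → 13.640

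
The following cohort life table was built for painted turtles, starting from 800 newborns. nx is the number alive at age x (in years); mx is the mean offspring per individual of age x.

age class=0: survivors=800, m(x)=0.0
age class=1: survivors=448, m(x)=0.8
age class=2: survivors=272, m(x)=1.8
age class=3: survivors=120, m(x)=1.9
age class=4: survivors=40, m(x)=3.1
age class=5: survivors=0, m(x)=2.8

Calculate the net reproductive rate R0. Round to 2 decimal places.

lx = nx/n0 = nx/800: 1, 0.56, 0.34, 0.15, 0.05, 0
lx·mx by age: 0, 0.448, 0.612, 0.285, 0.155, 0
R0 = Σ lx·mx = 1.5 → 1.50

1.50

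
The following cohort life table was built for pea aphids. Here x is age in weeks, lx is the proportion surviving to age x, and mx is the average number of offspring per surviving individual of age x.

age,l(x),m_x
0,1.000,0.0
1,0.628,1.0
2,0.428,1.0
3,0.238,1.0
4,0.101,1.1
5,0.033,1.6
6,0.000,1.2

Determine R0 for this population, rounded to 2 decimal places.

lx·mx by age: 0, 0.628, 0.428, 0.238, 0.1111, 0.0528, 0
R0 = Σ lx·mx = 1.4579 → 1.46

1.46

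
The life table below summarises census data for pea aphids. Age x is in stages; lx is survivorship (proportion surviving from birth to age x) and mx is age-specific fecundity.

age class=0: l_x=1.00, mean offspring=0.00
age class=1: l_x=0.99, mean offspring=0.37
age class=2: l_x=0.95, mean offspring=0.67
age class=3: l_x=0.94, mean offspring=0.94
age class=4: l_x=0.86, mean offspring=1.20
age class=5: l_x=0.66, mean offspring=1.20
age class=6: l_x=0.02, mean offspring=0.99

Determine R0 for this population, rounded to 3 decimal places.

3.730

lx·mx by age: 0, 0.3663, 0.6365, 0.8836, 1.032, 0.792, 0.0198
R0 = Σ lx·mx = 3.7302 → 3.730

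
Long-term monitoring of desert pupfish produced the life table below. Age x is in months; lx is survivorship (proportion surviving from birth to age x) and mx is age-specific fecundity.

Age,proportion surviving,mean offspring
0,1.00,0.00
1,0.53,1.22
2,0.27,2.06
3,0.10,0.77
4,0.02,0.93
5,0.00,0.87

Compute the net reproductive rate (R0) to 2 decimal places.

lx·mx by age: 0, 0.6466, 0.5562, 0.077, 0.0186, 0
R0 = Σ lx·mx = 1.2984 → 1.30

1.30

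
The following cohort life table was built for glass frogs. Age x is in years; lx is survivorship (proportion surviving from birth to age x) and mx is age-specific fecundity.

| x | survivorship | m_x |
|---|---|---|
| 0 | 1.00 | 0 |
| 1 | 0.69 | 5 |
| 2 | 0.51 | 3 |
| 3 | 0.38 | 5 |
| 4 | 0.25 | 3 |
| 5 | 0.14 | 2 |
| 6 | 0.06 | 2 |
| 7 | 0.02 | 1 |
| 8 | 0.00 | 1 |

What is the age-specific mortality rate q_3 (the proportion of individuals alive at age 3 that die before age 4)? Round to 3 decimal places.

0.342

q_3 = (l_3 − l_4) / l_3 = (0.38 − 0.25) / 0.38
     = 0.13 / 0.38 = 0.342105… → 0.342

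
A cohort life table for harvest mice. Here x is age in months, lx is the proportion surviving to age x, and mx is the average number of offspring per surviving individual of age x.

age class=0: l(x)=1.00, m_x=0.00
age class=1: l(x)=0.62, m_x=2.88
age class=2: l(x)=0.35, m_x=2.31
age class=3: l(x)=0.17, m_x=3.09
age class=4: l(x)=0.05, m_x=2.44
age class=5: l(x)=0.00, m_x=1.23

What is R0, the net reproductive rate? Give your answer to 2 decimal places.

lx·mx by age: 0, 1.7856, 0.8085, 0.5253, 0.122, 0
R0 = Σ lx·mx = 3.2414 → 3.24

3.24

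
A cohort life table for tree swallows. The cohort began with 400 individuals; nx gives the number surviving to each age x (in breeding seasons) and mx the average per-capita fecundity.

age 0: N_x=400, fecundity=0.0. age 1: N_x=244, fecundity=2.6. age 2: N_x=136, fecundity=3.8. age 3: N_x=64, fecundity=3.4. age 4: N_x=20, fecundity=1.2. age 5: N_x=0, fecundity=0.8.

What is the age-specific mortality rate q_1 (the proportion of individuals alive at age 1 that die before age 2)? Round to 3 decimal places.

0.443

lx = nx/n0 = nx/400: 1, 0.61, 0.34, 0.16, 0.05, 0
q_1 = (l_1 − l_2) / l_1 = (0.61 − 0.34) / 0.61
     = 0.27 / 0.61 = 0.442623… → 0.443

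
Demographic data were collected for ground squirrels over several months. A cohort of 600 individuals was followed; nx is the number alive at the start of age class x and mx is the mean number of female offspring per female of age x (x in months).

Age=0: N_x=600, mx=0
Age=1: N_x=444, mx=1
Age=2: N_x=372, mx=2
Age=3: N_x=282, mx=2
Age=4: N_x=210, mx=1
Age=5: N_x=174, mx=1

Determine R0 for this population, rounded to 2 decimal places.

3.56

lx = nx/n0 = nx/600: 1, 0.74, 0.62, 0.47, 0.35, 0.29
lx·mx by age: 0, 0.74, 1.24, 0.94, 0.35, 0.29
R0 = Σ lx·mx = 3.56 → 3.56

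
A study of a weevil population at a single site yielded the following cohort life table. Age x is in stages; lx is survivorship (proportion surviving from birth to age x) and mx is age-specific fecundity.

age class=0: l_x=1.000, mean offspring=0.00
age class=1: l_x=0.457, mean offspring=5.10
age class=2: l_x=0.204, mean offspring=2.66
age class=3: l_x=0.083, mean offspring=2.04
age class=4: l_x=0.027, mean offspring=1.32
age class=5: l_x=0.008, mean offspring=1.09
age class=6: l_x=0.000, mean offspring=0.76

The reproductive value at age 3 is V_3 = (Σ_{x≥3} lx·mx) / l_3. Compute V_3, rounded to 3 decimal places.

lx·mx for x ≥ 3: 0.16932, 0.03564, 0.00872, 0 → sum = 0.21368
V_3 = 0.21368 / l_3 = 0.21368 / 0.083 = 2.574458… → 2.574

2.574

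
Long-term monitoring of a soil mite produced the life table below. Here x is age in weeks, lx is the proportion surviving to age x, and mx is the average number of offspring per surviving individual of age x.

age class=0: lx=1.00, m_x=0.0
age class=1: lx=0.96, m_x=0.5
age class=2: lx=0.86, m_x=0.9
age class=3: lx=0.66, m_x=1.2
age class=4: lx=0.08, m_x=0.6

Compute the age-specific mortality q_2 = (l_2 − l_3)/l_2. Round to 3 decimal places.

q_2 = (l_2 − l_3) / l_2 = (0.86 − 0.66) / 0.86
     = 0.2 / 0.86 = 0.232558… → 0.233

0.233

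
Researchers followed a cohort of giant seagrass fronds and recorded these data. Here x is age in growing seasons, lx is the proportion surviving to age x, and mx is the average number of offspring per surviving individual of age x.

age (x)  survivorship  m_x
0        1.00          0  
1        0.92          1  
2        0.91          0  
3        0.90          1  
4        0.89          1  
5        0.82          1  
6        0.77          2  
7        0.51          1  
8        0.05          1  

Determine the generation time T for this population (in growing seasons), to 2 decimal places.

lx·mx: 0, 0.92, 0, 0.9, 0.89, 0.82, 1.54, 0.51, 0.05 → R0 = 5.63
x·lx·mx: 0, 0.92, 0, 2.7, 3.56, 4.1, 9.24, 3.57, 0.4 → Σ = 24.49
T = 24.49 / 5.63 = 4.349911… → 4.35

4.35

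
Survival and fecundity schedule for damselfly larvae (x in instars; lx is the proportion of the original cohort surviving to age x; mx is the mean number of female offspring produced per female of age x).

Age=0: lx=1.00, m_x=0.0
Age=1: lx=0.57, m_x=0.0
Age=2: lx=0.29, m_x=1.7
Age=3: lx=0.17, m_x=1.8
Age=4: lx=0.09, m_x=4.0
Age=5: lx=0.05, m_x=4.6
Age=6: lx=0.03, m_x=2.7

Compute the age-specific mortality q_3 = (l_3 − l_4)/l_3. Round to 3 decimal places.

0.471

q_3 = (l_3 − l_4) / l_3 = (0.17 − 0.09) / 0.17
     = 0.08 / 0.17 = 0.470588… → 0.471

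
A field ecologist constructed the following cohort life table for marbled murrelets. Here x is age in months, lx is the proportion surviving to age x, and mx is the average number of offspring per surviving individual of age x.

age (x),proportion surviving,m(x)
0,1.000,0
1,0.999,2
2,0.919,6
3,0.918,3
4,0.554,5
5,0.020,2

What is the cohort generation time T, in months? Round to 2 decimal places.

lx·mx: 0, 1.998, 5.514, 2.754, 2.77, 0.04 → R0 = 13.076
x·lx·mx: 0, 1.998, 11.028, 8.262, 11.08, 0.2 → Σ = 32.568
T = 32.568 / 13.076 = 2.49067… → 2.49

2.49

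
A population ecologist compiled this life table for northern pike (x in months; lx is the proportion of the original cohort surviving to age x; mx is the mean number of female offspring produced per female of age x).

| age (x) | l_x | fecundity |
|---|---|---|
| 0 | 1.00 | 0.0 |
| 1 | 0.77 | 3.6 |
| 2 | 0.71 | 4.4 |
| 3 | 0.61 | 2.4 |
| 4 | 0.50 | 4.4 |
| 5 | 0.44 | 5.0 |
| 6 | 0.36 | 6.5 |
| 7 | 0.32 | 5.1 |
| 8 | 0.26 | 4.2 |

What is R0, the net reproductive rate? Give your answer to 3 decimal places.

lx·mx by age: 0, 2.772, 3.124, 1.464, 2.2, 2.2, 2.34, 1.632, 1.092
R0 = Σ lx·mx = 16.824 → 16.824

16.824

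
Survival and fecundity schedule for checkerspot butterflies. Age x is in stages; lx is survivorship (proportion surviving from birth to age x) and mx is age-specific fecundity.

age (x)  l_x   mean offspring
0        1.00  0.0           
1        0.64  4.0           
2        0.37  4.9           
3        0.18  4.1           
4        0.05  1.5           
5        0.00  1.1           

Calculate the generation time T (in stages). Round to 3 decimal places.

lx·mx: 0, 2.56, 1.813, 0.738, 0.075, 0 → R0 = 5.186
x·lx·mx: 0, 2.56, 3.626, 2.214, 0.3, 0 → Σ = 8.7
T = 8.7 / 5.186 = 1.677594… → 1.678

1.678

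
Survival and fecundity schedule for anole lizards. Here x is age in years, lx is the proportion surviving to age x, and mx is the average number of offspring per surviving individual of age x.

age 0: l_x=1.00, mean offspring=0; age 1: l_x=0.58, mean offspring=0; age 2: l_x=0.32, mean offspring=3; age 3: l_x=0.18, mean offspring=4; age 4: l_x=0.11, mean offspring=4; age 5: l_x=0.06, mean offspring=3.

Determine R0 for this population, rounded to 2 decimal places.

2.30

lx·mx by age: 0, 0, 0.96, 0.72, 0.44, 0.18
R0 = Σ lx·mx = 2.3 → 2.30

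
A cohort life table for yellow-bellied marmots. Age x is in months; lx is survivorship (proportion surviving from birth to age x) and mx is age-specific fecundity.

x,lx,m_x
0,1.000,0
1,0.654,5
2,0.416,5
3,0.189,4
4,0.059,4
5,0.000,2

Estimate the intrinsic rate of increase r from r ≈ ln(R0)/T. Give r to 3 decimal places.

R0 = Σ lx·mx = 0 + 3.27 + 2.08 + 0.756 + 0.236 + 0 = 6.342
Σ x·lx·mx = 10.642; T = 10.642/6.342 = 1.67802…
r ≈ ln(R0)/T = ln(6.342)/1.67802… = 1.10082… → 1.101

1.101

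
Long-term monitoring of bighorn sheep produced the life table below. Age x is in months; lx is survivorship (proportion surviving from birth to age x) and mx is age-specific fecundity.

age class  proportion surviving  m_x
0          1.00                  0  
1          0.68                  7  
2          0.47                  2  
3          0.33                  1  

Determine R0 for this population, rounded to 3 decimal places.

lx·mx by age: 0, 4.76, 0.94, 0.33
R0 = Σ lx·mx = 6.03 → 6.030

6.030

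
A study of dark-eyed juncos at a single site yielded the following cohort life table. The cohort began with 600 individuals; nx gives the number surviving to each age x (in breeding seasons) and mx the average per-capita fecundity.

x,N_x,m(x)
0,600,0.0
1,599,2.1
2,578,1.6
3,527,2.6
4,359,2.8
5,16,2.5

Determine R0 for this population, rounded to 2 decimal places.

7.66

lx = nx/n0 = nx/600: 1, 0.99833…, 0.96333…, 0.87833…, 0.59833…, 0.02667…
lx·mx by age: 0, 2.0965…, 1.541333…, 2.283667…, 1.675333…, 0.066667…
R0 = Σ lx·mx = 7.6635… → 7.66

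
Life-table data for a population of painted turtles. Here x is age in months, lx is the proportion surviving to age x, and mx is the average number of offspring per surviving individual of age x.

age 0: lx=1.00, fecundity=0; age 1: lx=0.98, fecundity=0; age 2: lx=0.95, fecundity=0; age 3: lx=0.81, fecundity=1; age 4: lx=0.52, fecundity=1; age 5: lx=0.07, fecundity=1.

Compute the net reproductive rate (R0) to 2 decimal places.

lx·mx by age: 0, 0, 0, 0.81, 0.52, 0.07
R0 = Σ lx·mx = 1.4 → 1.40

1.40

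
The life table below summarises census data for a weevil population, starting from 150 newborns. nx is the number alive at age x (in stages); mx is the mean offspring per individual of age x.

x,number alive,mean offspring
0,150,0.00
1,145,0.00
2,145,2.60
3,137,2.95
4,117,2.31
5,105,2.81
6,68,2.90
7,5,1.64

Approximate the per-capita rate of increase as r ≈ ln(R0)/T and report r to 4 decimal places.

lx = nx/n0 = nx/150: 1, 0.96667…, 0.96667…, 0.91333…, 0.78, 0.7, 0.45333…, 0.03333…
R0 = Σ lx·mx = 0 + 0 + 2.51333… + 2.69433… + 1.8018 + 1.967 + 1.31467… + 0.05467… = 10.3458…
Σ x·lx·mx = 38.422533…; T = 38.422533…/10.3458… = 3.71383…
r ≈ ln(R0)/T = ln(10.3458…)/3.71383… = 0.629157… → 0.6292

0.6292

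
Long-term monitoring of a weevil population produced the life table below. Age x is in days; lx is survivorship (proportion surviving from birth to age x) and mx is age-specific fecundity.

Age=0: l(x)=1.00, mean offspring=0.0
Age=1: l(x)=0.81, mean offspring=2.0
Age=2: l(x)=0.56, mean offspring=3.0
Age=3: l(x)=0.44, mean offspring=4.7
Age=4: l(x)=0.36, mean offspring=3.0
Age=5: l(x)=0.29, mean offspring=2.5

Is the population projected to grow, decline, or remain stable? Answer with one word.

R0 = Σ lx·mx = 0 + 1.62 + 1.68 + 2.068 + 1.08 + 0.725 = 7.173
R0 > 1, so the population is growing.

growing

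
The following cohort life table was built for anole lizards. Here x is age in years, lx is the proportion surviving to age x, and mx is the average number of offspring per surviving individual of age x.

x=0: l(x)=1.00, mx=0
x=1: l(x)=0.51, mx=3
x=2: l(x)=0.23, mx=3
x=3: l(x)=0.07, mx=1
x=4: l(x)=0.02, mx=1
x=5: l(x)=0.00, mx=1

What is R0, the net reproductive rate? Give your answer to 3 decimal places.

2.310

lx·mx by age: 0, 1.53, 0.69, 0.07, 0.02, 0
R0 = Σ lx·mx = 2.31 → 2.310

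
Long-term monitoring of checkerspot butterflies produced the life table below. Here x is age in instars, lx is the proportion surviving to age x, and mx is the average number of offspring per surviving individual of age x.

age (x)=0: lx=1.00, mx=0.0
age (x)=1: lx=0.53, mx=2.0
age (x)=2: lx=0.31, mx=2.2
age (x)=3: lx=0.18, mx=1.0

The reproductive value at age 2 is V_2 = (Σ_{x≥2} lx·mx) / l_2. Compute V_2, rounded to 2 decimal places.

lx·mx for x ≥ 2: 0.682, 0.18 → sum = 0.862
V_2 = 0.862 / l_2 = 0.862 / 0.31 = 2.780645… → 2.78

2.78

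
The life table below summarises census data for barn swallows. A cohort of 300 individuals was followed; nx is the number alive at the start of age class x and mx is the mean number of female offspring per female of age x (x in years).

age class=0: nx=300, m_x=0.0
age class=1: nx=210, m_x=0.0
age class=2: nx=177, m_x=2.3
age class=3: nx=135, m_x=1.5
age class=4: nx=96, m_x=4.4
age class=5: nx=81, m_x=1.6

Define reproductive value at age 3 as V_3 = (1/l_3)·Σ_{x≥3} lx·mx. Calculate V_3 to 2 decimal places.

5.59

lx = nx/n0 = nx/300: 1, 0.7, 0.59, 0.45, 0.32, 0.27
lx·mx for x ≥ 3: 0.675, 1.408, 0.432 → sum = 2.515
V_3 = 2.515 / l_3 = 2.515 / 0.45 = 5.588889… → 5.59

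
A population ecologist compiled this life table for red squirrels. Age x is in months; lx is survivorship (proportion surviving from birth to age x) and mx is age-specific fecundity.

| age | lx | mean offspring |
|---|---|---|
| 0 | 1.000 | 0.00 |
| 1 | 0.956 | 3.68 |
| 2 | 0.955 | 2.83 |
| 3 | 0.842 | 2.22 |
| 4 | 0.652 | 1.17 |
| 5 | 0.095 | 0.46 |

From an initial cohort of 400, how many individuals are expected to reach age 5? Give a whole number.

38

Expected survivors = N0 · l_5 = 400 × 0.095 = 38 → 38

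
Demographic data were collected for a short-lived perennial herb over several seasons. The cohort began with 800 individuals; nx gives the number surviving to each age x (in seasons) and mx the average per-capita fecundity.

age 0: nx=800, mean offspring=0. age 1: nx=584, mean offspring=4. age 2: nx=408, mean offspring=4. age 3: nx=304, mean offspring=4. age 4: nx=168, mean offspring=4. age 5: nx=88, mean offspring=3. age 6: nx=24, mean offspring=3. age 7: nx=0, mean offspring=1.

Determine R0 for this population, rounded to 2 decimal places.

7.74

lx = nx/n0 = nx/800: 1, 0.73, 0.51, 0.38, 0.21, 0.11, 0.03, 0
lx·mx by age: 0, 2.92, 2.04, 1.52, 0.84, 0.33, 0.09, 0
R0 = Σ lx·mx = 7.74 → 7.74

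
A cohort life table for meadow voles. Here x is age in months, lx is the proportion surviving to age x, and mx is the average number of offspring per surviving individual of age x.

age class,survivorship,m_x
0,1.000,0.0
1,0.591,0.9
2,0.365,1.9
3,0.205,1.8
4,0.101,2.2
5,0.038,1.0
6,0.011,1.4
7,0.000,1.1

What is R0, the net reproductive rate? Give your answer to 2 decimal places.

lx·mx by age: 0, 0.5319, 0.6935, 0.369, 0.2222, 0.038, 0.0154, 0
R0 = Σ lx·mx = 1.87 → 1.87

1.87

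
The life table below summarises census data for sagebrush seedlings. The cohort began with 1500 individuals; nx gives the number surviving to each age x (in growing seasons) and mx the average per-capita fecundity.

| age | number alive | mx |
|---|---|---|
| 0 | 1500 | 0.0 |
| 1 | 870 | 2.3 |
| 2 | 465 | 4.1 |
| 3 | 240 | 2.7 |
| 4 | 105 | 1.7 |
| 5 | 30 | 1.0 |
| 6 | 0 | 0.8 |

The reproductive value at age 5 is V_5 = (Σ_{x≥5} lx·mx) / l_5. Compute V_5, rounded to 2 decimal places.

1.00

lx = nx/n0 = nx/1500: 1, 0.58, 0.31, 0.16, 0.07, 0.02, 0
lx·mx for x ≥ 5: 0.02, 0 → sum = 0.02
V_5 = 0.02 / l_5 = 0.02 / 0.02 = 1 → 1.00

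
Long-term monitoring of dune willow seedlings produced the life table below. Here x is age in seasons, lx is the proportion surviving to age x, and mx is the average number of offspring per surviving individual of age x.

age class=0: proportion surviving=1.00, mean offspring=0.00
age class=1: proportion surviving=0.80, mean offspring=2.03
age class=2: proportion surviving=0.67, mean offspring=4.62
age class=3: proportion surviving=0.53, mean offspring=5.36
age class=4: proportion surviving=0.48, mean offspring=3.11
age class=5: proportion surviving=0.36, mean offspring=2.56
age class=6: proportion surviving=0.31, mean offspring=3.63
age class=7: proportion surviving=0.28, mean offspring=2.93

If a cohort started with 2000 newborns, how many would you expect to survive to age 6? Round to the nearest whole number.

620

Expected survivors = N0 · l_6 = 2000 × 0.31 = 620 → 620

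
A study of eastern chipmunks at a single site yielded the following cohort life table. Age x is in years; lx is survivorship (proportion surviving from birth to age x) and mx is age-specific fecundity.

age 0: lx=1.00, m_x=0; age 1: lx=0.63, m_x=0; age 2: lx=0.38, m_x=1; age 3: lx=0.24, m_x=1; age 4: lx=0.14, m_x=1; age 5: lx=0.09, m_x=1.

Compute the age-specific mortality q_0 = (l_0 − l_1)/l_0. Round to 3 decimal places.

0.370

q_0 = (l_0 − l_1) / l_0 = (1 − 0.63) / 1
     = 0.37 / 1 = 0.37 → 0.370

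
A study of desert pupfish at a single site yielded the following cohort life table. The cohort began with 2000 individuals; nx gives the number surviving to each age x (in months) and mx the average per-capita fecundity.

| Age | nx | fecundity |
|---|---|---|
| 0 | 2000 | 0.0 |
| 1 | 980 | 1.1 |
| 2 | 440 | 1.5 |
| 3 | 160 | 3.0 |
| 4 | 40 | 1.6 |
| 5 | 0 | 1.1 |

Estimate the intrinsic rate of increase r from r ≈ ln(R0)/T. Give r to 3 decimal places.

lx = nx/n0 = nx/2000: 1, 0.49, 0.22, 0.08, 0.02, 0
R0 = Σ lx·mx = 0 + 0.539 + 0.33 + 0.24 + 0.032 + 0 = 1.141
Σ x·lx·mx = 2.047; T = 2.047/1.141 = 1.79404…
r ≈ ln(R0)/T = ln(1.141)/1.79404… = 0.07352… → 0.074

0.074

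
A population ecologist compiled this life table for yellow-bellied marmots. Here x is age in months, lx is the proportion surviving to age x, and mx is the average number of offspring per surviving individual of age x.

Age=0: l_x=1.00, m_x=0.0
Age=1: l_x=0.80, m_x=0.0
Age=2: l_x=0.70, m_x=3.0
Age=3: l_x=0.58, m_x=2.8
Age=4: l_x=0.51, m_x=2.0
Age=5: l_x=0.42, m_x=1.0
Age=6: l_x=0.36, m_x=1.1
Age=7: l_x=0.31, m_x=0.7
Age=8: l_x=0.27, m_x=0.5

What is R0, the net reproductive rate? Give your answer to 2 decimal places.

5.91

lx·mx by age: 0, 0, 2.1, 1.624, 1.02, 0.42, 0.396, 0.217, 0.135
R0 = Σ lx·mx = 5.912 → 5.91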